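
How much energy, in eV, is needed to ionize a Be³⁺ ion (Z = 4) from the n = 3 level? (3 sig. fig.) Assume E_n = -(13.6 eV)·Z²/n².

24.2 eV

E_n = −13.6 Z²/n² = −217.6/n² eV for Z = 4.
E_3 = −217.6/9 = −24.2 eV, so ionization (to E = 0) requires 24.2 eV.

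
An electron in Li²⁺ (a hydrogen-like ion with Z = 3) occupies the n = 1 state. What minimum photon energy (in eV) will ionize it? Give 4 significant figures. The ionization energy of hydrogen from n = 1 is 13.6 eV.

122.4 eV

E_n = −13.6 Z²/n² = −122.4/n² eV for Z = 3.
E_1 = −122.4/1 = −122.4 eV, so ionization (to E = 0) requires 122.4 eV.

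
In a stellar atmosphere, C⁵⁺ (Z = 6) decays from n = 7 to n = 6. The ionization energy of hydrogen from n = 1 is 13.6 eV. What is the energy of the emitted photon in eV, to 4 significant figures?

3.608 eV

The Bohr energies scale as Z², so for Z = 6: E_n = −489.6/n² eV.
E_7 = −489.6/49 = −9.992 eV and E_6 = −489.6/36 = −13.60 eV.
The photon energy is |E_7 − E_6| = 3.608 eV.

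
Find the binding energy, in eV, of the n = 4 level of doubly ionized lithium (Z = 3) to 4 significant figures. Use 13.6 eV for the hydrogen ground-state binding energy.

E_n = −13.6 Z²/n² = −122.4/n² eV for Z = 3.
E_4 = −122.4/16 = −7.650 eV, so ionization (to E = 0) requires 7.650 eV.

7.650 eV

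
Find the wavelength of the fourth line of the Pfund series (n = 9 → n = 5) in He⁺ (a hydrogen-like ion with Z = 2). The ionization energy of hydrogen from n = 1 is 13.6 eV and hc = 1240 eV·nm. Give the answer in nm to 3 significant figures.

824 nm

The Pfund series terminates on n_f = 5; the fourth line has n_i = 5+4 = 9.
ΔE = 54.40 × (1/5² − 1/9²) = 1.504 eV.
λ = 1240 / 1.504 = 824 nm.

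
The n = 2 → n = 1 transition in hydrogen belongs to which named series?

Lyman

The series is set by the lower level: n_f = 1 is the Lyman series.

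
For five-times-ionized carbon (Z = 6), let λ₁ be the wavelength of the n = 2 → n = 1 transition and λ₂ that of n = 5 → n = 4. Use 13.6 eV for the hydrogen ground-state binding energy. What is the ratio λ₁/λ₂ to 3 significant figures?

0.0300

λ ∝ 1/ΔE ∝ 1/(1/n_f² − 1/n_i²), and the Z² and hc factors cancel in the ratio.
λ₁/λ₂ = (1/4² − 1/5²)/(1/1² − 1/2²) = 0.02250/0.7500 = 0.0300.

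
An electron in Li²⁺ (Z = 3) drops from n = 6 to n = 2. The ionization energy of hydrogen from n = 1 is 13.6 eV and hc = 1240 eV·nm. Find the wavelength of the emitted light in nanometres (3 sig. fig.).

45.6 nm

For Z = 3 the level energies scale as Z², so the effective Rydberg energy is 13.6 × 9 = 122.4 eV.
ΔE = 122.4 × (1/2² − 1/6²) = 122.4 × 0.2222 = 27.20 eV.
λ = hc/ΔE = 1240 / 27.20 = 45.6 nm.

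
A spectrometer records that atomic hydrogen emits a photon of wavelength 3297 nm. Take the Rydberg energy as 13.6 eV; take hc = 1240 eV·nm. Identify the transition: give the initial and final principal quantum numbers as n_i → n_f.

n_i = 9, n_f = 5

The photon energy is ΔE = hc/λ = 1240 / 3297 = 0.3761 eV.
With Z = 1, ΔE = 13.60 × (1/n_f² − 1/n_i²), so 1/n_f² − 1/n_i² = 0.02765.
Trying n_f = 5 gives 1/n_i² = 0.01235, i.e. n_i ≈ 9; this pair matches.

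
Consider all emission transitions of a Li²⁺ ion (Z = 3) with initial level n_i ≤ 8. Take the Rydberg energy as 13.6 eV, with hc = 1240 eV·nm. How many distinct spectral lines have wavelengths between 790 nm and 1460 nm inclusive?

Enumerate all n_i → n_f pairs with 1 ≤ n_f < n_i ≤ 8 and compute λ = 1240 / [13.6·9·(1/n_f² − 1/n_i²)].
Lines falling in [790, 1460] nm: 6→5 (828.9 nm), 8→6 (833.6 nm), 7→6 (1375 nm).

3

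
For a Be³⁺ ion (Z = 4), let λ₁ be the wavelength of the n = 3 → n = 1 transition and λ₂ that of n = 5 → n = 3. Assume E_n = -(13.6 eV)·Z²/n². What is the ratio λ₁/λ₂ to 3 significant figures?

λ ∝ 1/ΔE ∝ 1/(1/n_f² − 1/n_i²), and the Z² and hc factors cancel in the ratio.
λ₁/λ₂ = (1/3² − 1/5²)/(1/1² − 1/3²) = 0.07111/0.8889 = 0.0800.

0.0800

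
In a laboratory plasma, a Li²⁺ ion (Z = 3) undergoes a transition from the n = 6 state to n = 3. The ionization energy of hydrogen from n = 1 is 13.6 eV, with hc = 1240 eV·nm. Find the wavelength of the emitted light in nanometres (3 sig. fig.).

122 nm

For Z = 3 the level energies scale as Z², so the effective Rydberg energy is 13.6 × 9 = 122.4 eV.
ΔE = 122.4 × (1/3² − 1/6²) = 122.4 × 0.08333 = 10.20 eV.
λ = hc/ΔE = 1240 / 10.20 = 122 nm.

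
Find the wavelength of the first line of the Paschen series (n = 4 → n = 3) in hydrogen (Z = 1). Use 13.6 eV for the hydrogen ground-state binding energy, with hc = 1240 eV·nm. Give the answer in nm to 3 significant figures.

1880 nm

The Paschen series terminates on n_f = 3; the first line has n_i = 3+1 = 4.
ΔE = 13.60 × (1/3² − 1/4²) = 0.6611 eV.
λ = 1240 / 0.6611 = 1880 nm.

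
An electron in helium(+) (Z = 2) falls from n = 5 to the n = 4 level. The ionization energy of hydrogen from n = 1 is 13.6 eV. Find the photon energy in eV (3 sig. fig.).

1.22 eV

The Bohr energies scale as Z², so for Z = 2: E_n = −54.40/n² eV.
E_5 = −54.40/25 = −2.176 eV and E_4 = −54.40/16 = −3.400 eV.
The photon energy is |E_5 − E_4| = 1.22 eV.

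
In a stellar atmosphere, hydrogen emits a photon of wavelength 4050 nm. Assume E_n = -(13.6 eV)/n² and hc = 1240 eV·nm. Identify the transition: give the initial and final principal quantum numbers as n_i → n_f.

n_i = 5, n_f = 4

The photon energy is ΔE = hc/λ = 1240 / 4050 = 0.3062 eV.
With Z = 1, ΔE = 13.60 × (1/n_f² − 1/n_i²), so 1/n_f² − 1/n_i² = 0.02251.
Trying n_f = 4 gives 1/n_i² = 0.03999, i.e. n_i ≈ 5; this pair matches.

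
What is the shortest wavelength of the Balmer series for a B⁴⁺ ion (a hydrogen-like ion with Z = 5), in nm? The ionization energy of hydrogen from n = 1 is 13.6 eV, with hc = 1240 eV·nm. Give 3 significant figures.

The Balmer series has lower level n_f = 2; the series limit corresponds to n_i → ∞.
ΔE_max = 13.6 × 25 / 2² = 85.00 eV.
λ_min = 1240 / 85.00 = 14.6 nm.

14.6 nm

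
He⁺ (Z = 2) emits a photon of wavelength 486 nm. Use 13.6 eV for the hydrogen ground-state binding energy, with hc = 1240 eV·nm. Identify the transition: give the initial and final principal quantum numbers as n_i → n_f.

n_i = 8, n_f = 4

The photon energy is ΔE = hc/λ = 1240 / 486 = 2.551 eV.
With Z = 2, ΔE = 54.40 × (1/n_f² − 1/n_i²), so 1/n_f² − 1/n_i² = 0.04690.
Trying n_f = 4 gives 1/n_i² = 0.01560, i.e. n_i ≈ 8; this pair matches.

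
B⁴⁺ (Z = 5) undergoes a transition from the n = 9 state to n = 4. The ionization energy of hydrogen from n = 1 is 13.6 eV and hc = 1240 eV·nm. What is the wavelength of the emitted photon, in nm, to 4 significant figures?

72.72 nm

For Z = 5 the level energies scale as Z², so the effective Rydberg energy is 13.6 × 25 = 340.0 eV.
ΔE = 340.0 × (1/4² − 1/9²) = 340.0 × 0.05015 = 17.05 eV.
λ = hc/ΔE = 1240 / 17.05 = 72.72 nm.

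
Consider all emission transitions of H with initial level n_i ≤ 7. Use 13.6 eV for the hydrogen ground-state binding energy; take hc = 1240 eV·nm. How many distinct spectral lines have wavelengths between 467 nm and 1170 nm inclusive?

4

Enumerate all n_i → n_f pairs with 1 ≤ n_f < n_i ≤ 7 and compute λ = 1240 / [13.6·1·(1/n_f² − 1/n_i²)].
Lines falling in [467, 1170] nm: 4→2 (486.3 nm), 3→2 (656.5 nm), 7→3 (1005 nm), 6→3 (1094 nm).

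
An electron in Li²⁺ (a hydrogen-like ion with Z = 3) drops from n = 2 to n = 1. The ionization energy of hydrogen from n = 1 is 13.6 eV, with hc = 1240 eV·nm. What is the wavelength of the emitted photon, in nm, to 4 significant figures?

13.51 nm

For Z = 3 the level energies scale as Z², so the effective Rydberg energy is 13.6 × 9 = 122.4 eV.
ΔE = 122.4 × (1/1² − 1/2²) = 122.4 × 0.7500 = 91.80 eV.
λ = hc/ΔE = 1240 / 91.80 = 13.51 nm.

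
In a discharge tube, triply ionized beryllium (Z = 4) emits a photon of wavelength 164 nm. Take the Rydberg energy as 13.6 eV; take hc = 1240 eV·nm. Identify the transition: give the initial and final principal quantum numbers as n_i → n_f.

n_i = 6, n_f = 4

The photon energy is ΔE = hc/λ = 1240 / 164 = 7.561 eV.
With Z = 4, ΔE = 217.6 × (1/n_f² − 1/n_i²), so 1/n_f² − 1/n_i² = 0.03475.
Trying n_f = 4 gives 1/n_i² = 0.02775, i.e. n_i ≈ 6; this pair matches.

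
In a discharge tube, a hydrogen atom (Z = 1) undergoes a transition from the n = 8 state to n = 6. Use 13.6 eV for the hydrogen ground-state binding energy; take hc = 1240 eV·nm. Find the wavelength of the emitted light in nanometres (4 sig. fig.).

ΔE = 13.60 × (1/6² − 1/8²) = 13.60 × 0.01215 = 0.1653 eV.
λ = hc/ΔE = 1240 / 0.1653 = 7503 nm.

7503 nm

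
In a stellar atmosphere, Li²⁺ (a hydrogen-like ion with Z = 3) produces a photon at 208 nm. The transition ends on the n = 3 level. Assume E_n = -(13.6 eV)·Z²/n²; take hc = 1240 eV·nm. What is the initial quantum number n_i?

n_i = 4

The photon energy is ΔE = hc/λ = 1240 / 208 = 5.962 eV.
With Z = 3, ΔE = 122.4 × (1/n_f² − 1/n_i²), so 1/n_f² − 1/n_i² = 0.04871.
With n_f = 3: 1/n_i² = 1/9 − 0.04871 = 0.06241, so n_i ≈ 4.00.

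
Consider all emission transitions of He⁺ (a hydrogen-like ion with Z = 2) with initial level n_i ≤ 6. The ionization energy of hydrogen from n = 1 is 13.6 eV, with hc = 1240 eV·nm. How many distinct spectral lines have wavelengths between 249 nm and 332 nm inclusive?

Enumerate all n_i → n_f pairs with 1 ≤ n_f < n_i ≤ 6 and compute λ = 1240 / [13.6·4·(1/n_f² − 1/n_i²)].
Lines falling in [249, 332] nm: 6→3 (273.5 nm), 5→3 (320.5 nm).

2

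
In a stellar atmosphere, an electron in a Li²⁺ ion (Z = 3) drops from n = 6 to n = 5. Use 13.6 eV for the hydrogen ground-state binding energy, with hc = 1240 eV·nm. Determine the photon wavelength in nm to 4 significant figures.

For Z = 3 the level energies scale as Z², so the effective Rydberg energy is 13.6 × 9 = 122.4 eV.
ΔE = 122.4 × (1/5² − 1/6²) = 122.4 × 0.01222 = 1.496 eV.
λ = hc/ΔE = 1240 / 1.496 = 828.9 nm.

828.9 nm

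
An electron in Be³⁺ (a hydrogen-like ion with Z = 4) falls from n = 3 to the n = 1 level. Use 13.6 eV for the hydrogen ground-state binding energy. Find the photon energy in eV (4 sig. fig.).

193.4 eV

The Bohr energies scale as Z², so for Z = 4: E_n = −217.6/n² eV.
E_3 = −217.6/9 = −24.18 eV and E_1 = −217.6/1 = −217.6 eV.
The photon energy is |E_3 − E_1| = 193.4 eV.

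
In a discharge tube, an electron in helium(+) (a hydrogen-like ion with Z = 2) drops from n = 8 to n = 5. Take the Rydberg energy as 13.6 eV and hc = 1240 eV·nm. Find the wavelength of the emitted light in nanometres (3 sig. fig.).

For Z = 2 the level energies scale as Z², so the effective Rydberg energy is 13.6 × 4 = 54.40 eV.
ΔE = 54.40 × (1/5² − 1/8²) = 54.40 × 0.02438 = 1.326 eV.
λ = hc/ΔE = 1240 / 1.326 = 935 nm.

935 nm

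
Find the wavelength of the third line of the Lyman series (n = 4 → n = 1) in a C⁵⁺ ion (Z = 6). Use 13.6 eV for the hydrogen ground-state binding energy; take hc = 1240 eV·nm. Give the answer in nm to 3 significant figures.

The Lyman series terminates on n_f = 1; the third line has n_i = 1+3 = 4.
ΔE = 489.6 × (1/1² − 1/4²) = 459.0 eV.
λ = 1240 / 459.0 = 2.70 nm.

2.70 nm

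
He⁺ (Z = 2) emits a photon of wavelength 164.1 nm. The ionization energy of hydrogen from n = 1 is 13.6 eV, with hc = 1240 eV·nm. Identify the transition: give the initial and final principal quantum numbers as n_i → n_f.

The photon energy is ΔE = hc/λ = 1240 / 164.1 = 7.556 eV.
With Z = 2, ΔE = 54.40 × (1/n_f² − 1/n_i²), so 1/n_f² − 1/n_i² = 0.1389.
Trying n_f = 2 gives 1/n_i² = 0.1111, i.e. n_i ≈ 3; this pair matches.

n_i = 3, n_f = 2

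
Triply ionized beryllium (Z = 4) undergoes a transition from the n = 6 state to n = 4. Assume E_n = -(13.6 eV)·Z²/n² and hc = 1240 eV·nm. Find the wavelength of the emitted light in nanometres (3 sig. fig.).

164 nm

For Z = 4 the level energies scale as Z², so the effective Rydberg energy is 13.6 × 16 = 217.6 eV.
ΔE = 217.6 × (1/4² − 1/6²) = 217.6 × 0.03472 = 7.556 eV.
λ = hc/ΔE = 1240 / 7.556 = 164 nm.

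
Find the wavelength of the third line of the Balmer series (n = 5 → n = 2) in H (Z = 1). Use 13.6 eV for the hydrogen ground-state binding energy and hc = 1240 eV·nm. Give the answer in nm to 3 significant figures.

434 nm

The Balmer series terminates on n_f = 2; the third line has n_i = 2+3 = 5.
ΔE = 13.60 × (1/2² − 1/5²) = 2.856 eV.
λ = 1240 / 2.856 = 434 nm.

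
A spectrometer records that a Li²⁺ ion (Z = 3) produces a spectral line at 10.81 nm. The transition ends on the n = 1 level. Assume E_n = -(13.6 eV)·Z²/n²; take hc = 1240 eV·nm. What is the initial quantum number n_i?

The photon energy is ΔE = hc/λ = 1240 / 10.81 = 114.7 eV.
With Z = 3, ΔE = 122.4 × (1/n_f² − 1/n_i²), so 1/n_f² − 1/n_i² = 0.9372.
With n_f = 1: 1/n_i² = 1/1 − 0.9372 = 0.06284, so n_i ≈ 3.99.

n_i = 4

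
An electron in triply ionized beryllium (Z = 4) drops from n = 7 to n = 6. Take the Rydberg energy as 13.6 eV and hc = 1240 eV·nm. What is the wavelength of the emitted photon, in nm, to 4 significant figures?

773.2 nm

For Z = 4 the level energies scale as Z², so the effective Rydberg energy is 13.6 × 16 = 217.6 eV.
ΔE = 217.6 × (1/6² − 1/7²) = 217.6 × 0.007370 = 1.604 eV.
λ = hc/ΔE = 1240 / 1.604 = 773.2 nm.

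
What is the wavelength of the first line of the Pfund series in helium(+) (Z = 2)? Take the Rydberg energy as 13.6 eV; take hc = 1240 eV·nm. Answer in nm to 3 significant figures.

The Pfund series terminates on n_f = 5; the first line has n_i = 5+1 = 6.
ΔE = 54.40 × (1/5² − 1/6²) = 0.6649 eV.
λ = 1240 / 0.6649 = 1860 nm.

1860 nm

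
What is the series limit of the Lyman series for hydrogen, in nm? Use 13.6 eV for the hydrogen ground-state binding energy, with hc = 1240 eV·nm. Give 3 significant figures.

91.2 nm

The Lyman series has lower level n_f = 1; the series limit corresponds to n_i → ∞.
ΔE_max = 13.6 × 1 / 1² = 13.60 eV.
λ_min = 1240 / 13.60 = 91.2 nm.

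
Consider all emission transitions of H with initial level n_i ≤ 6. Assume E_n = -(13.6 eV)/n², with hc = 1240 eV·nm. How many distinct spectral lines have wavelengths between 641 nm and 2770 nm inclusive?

Enumerate all n_i → n_f pairs with 1 ≤ n_f < n_i ≤ 6 and compute λ = 1240 / [13.6·1·(1/n_f² − 1/n_i²)].
Lines falling in [641, 2770] nm: 3→2 (656.5 nm), 6→3 (1094 nm), 5→3 (1282 nm), 4→3 (1876 nm), 6→4 (2626 nm).

5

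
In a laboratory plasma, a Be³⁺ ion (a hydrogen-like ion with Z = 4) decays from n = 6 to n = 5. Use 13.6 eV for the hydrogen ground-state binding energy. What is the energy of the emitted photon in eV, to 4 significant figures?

2.660 eV

The Bohr energies scale as Z², so for Z = 4: E_n = −217.6/n² eV.
E_6 = −217.6/36 = −6.044 eV and E_5 = −217.6/25 = −8.704 eV.
The photon energy is |E_6 − E_5| = 2.660 eV.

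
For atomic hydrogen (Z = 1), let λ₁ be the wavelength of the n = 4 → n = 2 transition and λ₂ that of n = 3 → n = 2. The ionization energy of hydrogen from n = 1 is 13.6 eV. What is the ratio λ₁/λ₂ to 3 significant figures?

0.741

λ ∝ 1/ΔE ∝ 1/(1/n_f² − 1/n_i²), and the Z² and hc factors cancel in the ratio.
λ₁/λ₂ = (1/2² − 1/3²)/(1/2² − 1/4²) = 0.1389/0.1875 = 0.741.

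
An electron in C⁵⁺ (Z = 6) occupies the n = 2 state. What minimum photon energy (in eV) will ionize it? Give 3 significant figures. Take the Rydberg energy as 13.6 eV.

E_n = −13.6 Z²/n² = −489.6/n² eV for Z = 6.
E_2 = −489.6/4 = −122 eV, so ionization (to E = 0) requires 122 eV.

122 eV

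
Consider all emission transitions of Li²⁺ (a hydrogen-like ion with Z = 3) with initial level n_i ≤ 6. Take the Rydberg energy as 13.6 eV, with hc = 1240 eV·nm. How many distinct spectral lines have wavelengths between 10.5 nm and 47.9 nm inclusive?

Enumerate all n_i → n_f pairs with 1 ≤ n_f < n_i ≤ 6 and compute λ = 1240 / [13.6·9·(1/n_f² − 1/n_i²)].
Lines falling in [10.5, 47.9] nm: 5→1 (10.55 nm), 4→1 (10.81 nm), 3→1 (11.40 nm), 2→1 (13.51 nm), 6→2 (45.59 nm).

5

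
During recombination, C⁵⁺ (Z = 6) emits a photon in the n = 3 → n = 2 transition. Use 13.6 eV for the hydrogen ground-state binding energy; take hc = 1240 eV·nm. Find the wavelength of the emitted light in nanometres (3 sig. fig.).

For Z = 6 the level energies scale as Z², so the effective Rydberg energy is 13.6 × 36 = 489.6 eV.
ΔE = 489.6 × (1/2² − 1/3²) = 489.6 × 0.1389 = 68.00 eV.
λ = hc/ΔE = 1240 / 68.00 = 18.2 nm.

18.2 nm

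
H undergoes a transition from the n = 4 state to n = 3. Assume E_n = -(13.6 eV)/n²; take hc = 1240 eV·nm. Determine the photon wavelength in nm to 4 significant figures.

1876 nm

ΔE = 13.60 × (1/3² − 1/4²) = 13.60 × 0.04861 = 0.6611 eV.
λ = hc/ΔE = 1240 / 0.6611 = 1876 nm.
This line belongs to the Paschen series.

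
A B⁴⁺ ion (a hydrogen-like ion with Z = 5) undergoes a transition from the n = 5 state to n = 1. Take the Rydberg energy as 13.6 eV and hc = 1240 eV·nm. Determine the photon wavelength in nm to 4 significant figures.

For Z = 5 the level energies scale as Z², so the effective Rydberg energy is 13.6 × 25 = 340.0 eV.
ΔE = 340.0 × (1/1² − 1/5²) = 340.0 × 0.9600 = 326.4 eV.
λ = hc/ΔE = 1240 / 326.4 = 3.799 nm.

3.799 nm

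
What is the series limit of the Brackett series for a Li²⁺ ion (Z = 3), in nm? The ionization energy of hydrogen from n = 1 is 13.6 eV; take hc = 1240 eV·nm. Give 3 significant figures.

The Brackett series has lower level n_f = 4; the series limit corresponds to n_i → ∞.
ΔE_max = 13.6 × 9 / 4² = 7.650 eV.
λ_min = 1240 / 7.650 = 162 nm.

162 nm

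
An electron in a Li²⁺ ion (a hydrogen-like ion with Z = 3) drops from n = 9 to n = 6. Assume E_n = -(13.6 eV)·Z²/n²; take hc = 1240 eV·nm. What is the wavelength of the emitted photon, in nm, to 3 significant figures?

656 nm

For Z = 3 the level energies scale as Z², so the effective Rydberg energy is 13.6 × 9 = 122.4 eV.
ΔE = 122.4 × (1/6² − 1/9²) = 122.4 × 0.01543 = 1.889 eV.
λ = hc/ΔE = 1240 / 1.889 = 656 nm.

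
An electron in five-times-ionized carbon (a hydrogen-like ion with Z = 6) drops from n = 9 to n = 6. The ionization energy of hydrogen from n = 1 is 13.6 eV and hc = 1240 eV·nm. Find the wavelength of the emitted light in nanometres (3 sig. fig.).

For Z = 6 the level energies scale as Z², so the effective Rydberg energy is 13.6 × 36 = 489.6 eV.
ΔE = 489.6 × (1/6² − 1/9²) = 489.6 × 0.01543 = 7.556 eV.
λ = hc/ΔE = 1240 / 7.556 = 164 nm.

164 nm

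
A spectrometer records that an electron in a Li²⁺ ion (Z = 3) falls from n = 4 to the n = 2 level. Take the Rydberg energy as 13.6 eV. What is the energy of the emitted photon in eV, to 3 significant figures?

The Bohr energies scale as Z², so for Z = 3: E_n = −122.4/n² eV.
E_4 = −122.4/16 = −7.650 eV and E_2 = −122.4/4 = −30.60 eV.
The photon energy is |E_4 − E_2| = 23.0 eV.

23.0 eV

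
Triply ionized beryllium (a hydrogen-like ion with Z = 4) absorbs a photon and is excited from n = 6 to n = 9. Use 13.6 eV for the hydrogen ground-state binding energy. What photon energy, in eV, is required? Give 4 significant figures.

3.358 eV

The Bohr energies scale as Z², so for Z = 4: E_n = −217.6/n² eV.
E_9 = −217.6/81 = −2.686 eV and E_6 = −217.6/36 = −6.044 eV.
The photon energy is |E_9 − E_6| = 3.358 eV.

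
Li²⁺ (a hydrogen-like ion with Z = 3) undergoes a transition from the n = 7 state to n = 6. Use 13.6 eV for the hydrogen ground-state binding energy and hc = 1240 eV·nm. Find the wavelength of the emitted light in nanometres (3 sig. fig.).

1370 nm

For Z = 3 the level energies scale as Z², so the effective Rydberg energy is 13.6 × 9 = 122.4 eV.
ΔE = 122.4 × (1/6² − 1/7²) = 122.4 × 0.007370 = 0.9020 eV.
λ = hc/ΔE = 1240 / 0.9020 = 1370 nm.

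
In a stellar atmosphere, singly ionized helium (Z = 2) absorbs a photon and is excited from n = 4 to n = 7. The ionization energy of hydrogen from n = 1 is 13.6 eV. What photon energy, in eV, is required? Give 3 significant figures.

The Bohr energies scale as Z², so for Z = 2: E_n = −54.40/n² eV.
E_7 = −54.40/49 = −1.110 eV and E_4 = −54.40/16 = −3.400 eV.
The photon energy is |E_7 − E_4| = 2.29 eV.

2.29 eV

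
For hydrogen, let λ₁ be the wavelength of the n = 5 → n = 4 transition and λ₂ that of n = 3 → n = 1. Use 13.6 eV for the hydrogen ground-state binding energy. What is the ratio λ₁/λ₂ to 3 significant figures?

39.5

λ ∝ 1/ΔE ∝ 1/(1/n_f² − 1/n_i²), and the Z² and hc factors cancel in the ratio.
λ₁/λ₂ = (1/1² − 1/3²)/(1/4² − 1/5²) = 0.8889/0.02250 = 39.5.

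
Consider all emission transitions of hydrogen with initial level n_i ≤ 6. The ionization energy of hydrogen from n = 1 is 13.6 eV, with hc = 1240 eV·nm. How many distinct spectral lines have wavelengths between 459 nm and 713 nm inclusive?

2

Enumerate all n_i → n_f pairs with 1 ≤ n_f < n_i ≤ 6 and compute λ = 1240 / [13.6·1·(1/n_f² − 1/n_i²)].
Lines falling in [459, 713] nm: 4→2 (486.3 nm), 3→2 (656.5 nm).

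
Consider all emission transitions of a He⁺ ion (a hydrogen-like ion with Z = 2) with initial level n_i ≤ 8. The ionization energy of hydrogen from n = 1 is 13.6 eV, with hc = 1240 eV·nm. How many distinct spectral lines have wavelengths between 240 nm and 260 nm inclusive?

Enumerate all n_i → n_f pairs with 1 ≤ n_f < n_i ≤ 8 and compute λ = 1240 / [13.6·4·(1/n_f² − 1/n_i²)].
Lines falling in [240, 260] nm: 7→3 (251.3 nm).

1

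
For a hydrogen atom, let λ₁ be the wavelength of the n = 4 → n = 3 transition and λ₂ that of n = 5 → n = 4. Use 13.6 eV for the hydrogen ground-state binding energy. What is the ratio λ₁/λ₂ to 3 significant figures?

λ ∝ 1/ΔE ∝ 1/(1/n_f² − 1/n_i²), and the Z² and hc factors cancel in the ratio.
λ₁/λ₂ = (1/4² − 1/5²)/(1/3² − 1/4²) = 0.02250/0.04861 = 0.463.

0.463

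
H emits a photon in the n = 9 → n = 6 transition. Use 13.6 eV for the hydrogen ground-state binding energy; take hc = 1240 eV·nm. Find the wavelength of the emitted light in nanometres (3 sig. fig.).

5910 nm

ΔE = 13.60 × (1/6² − 1/9²) = 13.60 × 0.01543 = 0.2099 eV.
λ = hc/ΔE = 1240 / 0.2099 = 5910 nm.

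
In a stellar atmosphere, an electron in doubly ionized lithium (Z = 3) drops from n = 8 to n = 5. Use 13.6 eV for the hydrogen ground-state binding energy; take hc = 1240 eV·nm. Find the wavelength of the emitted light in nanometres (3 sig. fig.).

416 nm

For Z = 3 the level energies scale as Z², so the effective Rydberg energy is 13.6 × 9 = 122.4 eV.
ΔE = 122.4 × (1/5² − 1/8²) = 122.4 × 0.02438 = 2.984 eV.
λ = hc/ΔE = 1240 / 2.984 = 416 nm.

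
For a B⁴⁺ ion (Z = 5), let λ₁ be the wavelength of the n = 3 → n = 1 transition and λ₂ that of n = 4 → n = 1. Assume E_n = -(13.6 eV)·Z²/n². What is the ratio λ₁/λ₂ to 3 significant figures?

λ ∝ 1/ΔE ∝ 1/(1/n_f² − 1/n_i²), and the Z² and hc factors cancel in the ratio.
λ₁/λ₂ = (1/1² − 1/4²)/(1/1² − 1/3²) = 0.9375/0.8889 = 1.05.

1.05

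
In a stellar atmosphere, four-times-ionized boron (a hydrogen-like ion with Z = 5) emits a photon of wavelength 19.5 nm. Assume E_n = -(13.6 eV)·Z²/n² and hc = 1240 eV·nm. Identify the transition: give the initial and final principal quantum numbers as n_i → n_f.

n_i = 4, n_f = 2

The photon energy is ΔE = hc/λ = 1240 / 19.5 = 63.59 eV.
With Z = 5, ΔE = 340.0 × (1/n_f² − 1/n_i²), so 1/n_f² − 1/n_i² = 0.1870.
Trying n_f = 2 gives 1/n_i² = 0.06297, i.e. n_i ≈ 4; this pair matches.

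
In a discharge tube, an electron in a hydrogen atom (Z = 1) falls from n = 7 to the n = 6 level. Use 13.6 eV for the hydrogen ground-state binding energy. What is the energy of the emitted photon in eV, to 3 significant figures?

E_7 = −13.60/49 = −0.2776 eV and E_6 = −13.60/36 = −0.3778 eV.
The photon energy is |E_7 − E_6| = 0.100 eV.

0.100 eV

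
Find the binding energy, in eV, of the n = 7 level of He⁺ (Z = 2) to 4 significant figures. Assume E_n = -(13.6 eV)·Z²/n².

1.110 eV

E_n = −13.6 Z²/n² = −54.40/n² eV for Z = 2.
E_7 = −54.40/49 = −1.110 eV, so ionization (to E = 0) requires 1.110 eV.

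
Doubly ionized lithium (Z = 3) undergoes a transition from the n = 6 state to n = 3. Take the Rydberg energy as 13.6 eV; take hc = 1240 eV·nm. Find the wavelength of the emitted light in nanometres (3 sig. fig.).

122 nm

For Z = 3 the level energies scale as Z², so the effective Rydberg energy is 13.6 × 9 = 122.4 eV.
ΔE = 122.4 × (1/3² − 1/6²) = 122.4 × 0.08333 = 10.20 eV.
λ = hc/ΔE = 1240 / 10.20 = 122 nm.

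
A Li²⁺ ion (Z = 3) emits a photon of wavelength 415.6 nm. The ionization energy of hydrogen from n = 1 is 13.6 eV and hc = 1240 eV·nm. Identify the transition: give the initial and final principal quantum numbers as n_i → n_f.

n_i = 8, n_f = 5

The photon energy is ΔE = hc/λ = 1240 / 415.6 = 2.984 eV.
With Z = 3, ΔE = 122.4 × (1/n_f² − 1/n_i²), so 1/n_f² − 1/n_i² = 0.02438.
Trying n_f = 5 gives 1/n_i² = 0.01562, i.e. n_i ≈ 8; this pair matches.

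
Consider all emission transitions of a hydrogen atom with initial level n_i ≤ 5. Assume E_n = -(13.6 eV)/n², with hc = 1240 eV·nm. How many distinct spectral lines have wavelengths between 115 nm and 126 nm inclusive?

1

Enumerate all n_i → n_f pairs with 1 ≤ n_f < n_i ≤ 5 and compute λ = 1240 / [13.6·1·(1/n_f² − 1/n_i²)].
Lines falling in [115, 126] nm: 2→1 (121.6 nm).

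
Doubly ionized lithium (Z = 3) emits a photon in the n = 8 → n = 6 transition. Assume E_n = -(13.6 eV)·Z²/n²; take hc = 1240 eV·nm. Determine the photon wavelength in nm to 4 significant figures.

For Z = 3 the level energies scale as Z², so the effective Rydberg energy is 13.6 × 9 = 122.4 eV.
ΔE = 122.4 × (1/6² − 1/8²) = 122.4 × 0.01215 = 1.488 eV.
λ = hc/ΔE = 1240 / 1.488 = 833.6 nm.

833.6 nm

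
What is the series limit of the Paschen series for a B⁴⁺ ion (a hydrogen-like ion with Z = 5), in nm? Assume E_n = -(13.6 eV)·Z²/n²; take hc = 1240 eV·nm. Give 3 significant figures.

32.8 nm

The Paschen series has lower level n_f = 3; the series limit corresponds to n_i → ∞.
ΔE_max = 13.6 × 25 / 3² = 37.78 eV.
λ_min = 1240 / 37.78 = 32.8 nm.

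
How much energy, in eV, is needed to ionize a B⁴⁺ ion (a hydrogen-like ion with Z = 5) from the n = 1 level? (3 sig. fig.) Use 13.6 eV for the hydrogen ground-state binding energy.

E_n = −13.6 Z²/n² = −340.0/n² eV for Z = 5.
E_1 = −340.0/1 = −340 eV, so ionization (to E = 0) requires 340 eV.

340 eV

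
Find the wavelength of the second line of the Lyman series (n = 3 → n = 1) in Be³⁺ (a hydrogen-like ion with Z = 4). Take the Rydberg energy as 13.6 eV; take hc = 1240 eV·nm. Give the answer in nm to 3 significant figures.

The Lyman series terminates on n_f = 1; the second line has n_i = 1+2 = 3.
ΔE = 217.6 × (1/1² − 1/3²) = 193.4 eV.
λ = 1240 / 193.4 = 6.41 nm.

6.41 nm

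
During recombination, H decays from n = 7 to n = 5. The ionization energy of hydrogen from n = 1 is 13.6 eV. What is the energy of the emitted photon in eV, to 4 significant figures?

E_7 = −13.60/49 = −0.2776 eV and E_5 = −13.60/25 = −0.5440 eV.
The photon energy is |E_7 − E_5| = 0.2664 eV.

0.2664 eV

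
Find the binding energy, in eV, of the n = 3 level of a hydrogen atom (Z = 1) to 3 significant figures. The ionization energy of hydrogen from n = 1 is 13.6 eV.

E_3 = −13.60/9 = −1.51 eV, so ionization (to E = 0) requires 1.51 eV.

1.51 eV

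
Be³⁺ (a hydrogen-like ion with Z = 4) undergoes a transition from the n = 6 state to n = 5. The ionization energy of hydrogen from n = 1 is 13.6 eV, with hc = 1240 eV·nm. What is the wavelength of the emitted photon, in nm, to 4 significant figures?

466.2 nm

For Z = 4 the level energies scale as Z², so the effective Rydberg energy is 13.6 × 16 = 217.6 eV.
ΔE = 217.6 × (1/5² − 1/6²) = 217.6 × 0.01222 = 2.660 eV.
λ = hc/ΔE = 1240 / 2.660 = 466.2 nm.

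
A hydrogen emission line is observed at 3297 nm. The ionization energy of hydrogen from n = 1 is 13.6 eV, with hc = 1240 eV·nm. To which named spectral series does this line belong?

ΔE = 1240/3297 = 0.3761 eV.
This matches 13.6 × (1/5² − 1/9²), so n_f = 5: the Pfund series.

Pfund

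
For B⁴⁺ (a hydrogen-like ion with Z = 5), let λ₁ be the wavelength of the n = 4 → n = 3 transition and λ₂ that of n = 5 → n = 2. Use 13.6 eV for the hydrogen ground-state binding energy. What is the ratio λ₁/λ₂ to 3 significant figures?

λ ∝ 1/ΔE ∝ 1/(1/n_f² − 1/n_i²), and the Z² and hc factors cancel in the ratio.
λ₁/λ₂ = (1/2² − 1/5²)/(1/3² − 1/4²) = 0.2100/0.04861 = 4.32.

4.32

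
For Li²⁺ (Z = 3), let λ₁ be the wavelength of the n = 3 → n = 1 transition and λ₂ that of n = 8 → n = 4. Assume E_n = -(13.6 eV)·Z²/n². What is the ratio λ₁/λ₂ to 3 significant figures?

λ ∝ 1/ΔE ∝ 1/(1/n_f² − 1/n_i²), and the Z² and hc factors cancel in the ratio.
λ₁/λ₂ = (1/4² − 1/8²)/(1/1² − 1/3²) = 0.04688/0.8889 = 0.0527.

0.0527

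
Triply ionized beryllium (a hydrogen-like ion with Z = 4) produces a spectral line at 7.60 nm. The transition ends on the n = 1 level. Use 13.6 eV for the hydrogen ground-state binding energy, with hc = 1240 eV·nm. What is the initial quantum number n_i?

The photon energy is ΔE = hc/λ = 1240 / 7.60 = 163.2 eV.
With Z = 4, ΔE = 217.6 × (1/n_f² − 1/n_i²), so 1/n_f² − 1/n_i² = 0.7498.
With n_f = 1: 1/n_i² = 1/1 − 0.7498 = 0.2502, so n_i ≈ 2.00.

n_i = 2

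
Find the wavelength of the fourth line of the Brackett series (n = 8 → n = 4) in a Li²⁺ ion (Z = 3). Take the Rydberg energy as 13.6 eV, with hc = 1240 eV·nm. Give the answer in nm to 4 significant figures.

216.1 nm

The Brackett series terminates on n_f = 4; the fourth line has n_i = 4+4 = 8.
ΔE = 122.4 × (1/4² − 1/8²) = 5.738 eV.
λ = 1240 / 5.738 = 216.1 nm.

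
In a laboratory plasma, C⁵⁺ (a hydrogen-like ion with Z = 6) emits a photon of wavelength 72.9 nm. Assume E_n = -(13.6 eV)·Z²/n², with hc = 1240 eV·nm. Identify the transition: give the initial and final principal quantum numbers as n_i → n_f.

n_i = 6, n_f = 4

The photon energy is ΔE = hc/λ = 1240 / 72.9 = 17.01 eV.
With Z = 6, ΔE = 489.6 × (1/n_f² − 1/n_i²), so 1/n_f² − 1/n_i² = 0.03474.
Trying n_f = 4 gives 1/n_i² = 0.02776, i.e. n_i ≈ 6; this pair matches.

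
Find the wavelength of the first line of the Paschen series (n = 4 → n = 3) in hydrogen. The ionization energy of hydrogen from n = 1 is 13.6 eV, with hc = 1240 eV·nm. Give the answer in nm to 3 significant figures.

The Paschen series terminates on n_f = 3; the first line has n_i = 3+1 = 4.
ΔE = 13.60 × (1/3² − 1/4²) = 0.6611 eV.
λ = 1240 / 0.6611 = 1880 nm.

1880 nm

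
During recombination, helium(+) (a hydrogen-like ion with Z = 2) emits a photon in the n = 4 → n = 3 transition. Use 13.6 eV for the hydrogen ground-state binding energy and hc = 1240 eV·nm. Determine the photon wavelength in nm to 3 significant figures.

469 nm

For Z = 2 the level energies scale as Z², so the effective Rydberg energy is 13.6 × 4 = 54.40 eV.
ΔE = 54.40 × (1/3² − 1/4²) = 54.40 × 0.04861 = 2.644 eV.
λ = hc/ΔE = 1240 / 2.644 = 469 nm.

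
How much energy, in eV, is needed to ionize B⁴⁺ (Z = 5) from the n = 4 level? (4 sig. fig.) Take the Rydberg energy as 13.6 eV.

E_n = −13.6 Z²/n² = −340.0/n² eV for Z = 5.
E_4 = −340.0/16 = −21.25 eV, so ionization (to E = 0) requires 21.25 eV.

21.25 eV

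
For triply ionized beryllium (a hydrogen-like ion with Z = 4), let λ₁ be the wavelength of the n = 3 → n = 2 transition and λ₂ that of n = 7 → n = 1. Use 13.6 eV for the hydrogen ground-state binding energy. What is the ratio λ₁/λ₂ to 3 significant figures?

λ ∝ 1/ΔE ∝ 1/(1/n_f² − 1/n_i²), and the Z² and hc factors cancel in the ratio.
λ₁/λ₂ = (1/1² − 1/7²)/(1/2² − 1/3²) = 0.9796/0.1389 = 7.05.

7.05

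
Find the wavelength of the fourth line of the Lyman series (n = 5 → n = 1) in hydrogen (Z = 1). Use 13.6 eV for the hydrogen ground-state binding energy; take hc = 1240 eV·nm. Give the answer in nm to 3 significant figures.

95.0 nm

The Lyman series terminates on n_f = 1; the fourth line has n_i = 1+4 = 5.
ΔE = 13.60 × (1/1² − 1/5²) = 13.06 eV.
λ = 1240 / 13.06 = 95.0 nm.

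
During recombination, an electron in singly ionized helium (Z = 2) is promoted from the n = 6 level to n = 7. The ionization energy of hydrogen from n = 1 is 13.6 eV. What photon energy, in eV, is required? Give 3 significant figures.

The Bohr energies scale as Z², so for Z = 2: E_n = −54.40/n² eV.
E_7 = −54.40/49 = −1.110 eV and E_6 = −54.40/36 = −1.511 eV.
The photon energy is |E_7 − E_6| = 0.401 eV.

0.401 eV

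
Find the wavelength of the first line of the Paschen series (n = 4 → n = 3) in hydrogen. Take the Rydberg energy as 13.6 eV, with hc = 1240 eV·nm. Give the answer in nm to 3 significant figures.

1880 nm

The Paschen series terminates on n_f = 3; the first line has n_i = 3+1 = 4.
ΔE = 13.60 × (1/3² − 1/4²) = 0.6611 eV.
λ = 1240 / 0.6611 = 1880 nm.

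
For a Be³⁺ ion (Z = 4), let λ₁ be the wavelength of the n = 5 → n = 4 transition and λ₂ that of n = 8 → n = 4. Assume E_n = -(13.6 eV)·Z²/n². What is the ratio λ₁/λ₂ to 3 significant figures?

λ ∝ 1/ΔE ∝ 1/(1/n_f² − 1/n_i²), and the Z² and hc factors cancel in the ratio.
λ₁/λ₂ = (1/4² − 1/8²)/(1/4² − 1/5²) = 0.04688/0.02250 = 2.08.

2.08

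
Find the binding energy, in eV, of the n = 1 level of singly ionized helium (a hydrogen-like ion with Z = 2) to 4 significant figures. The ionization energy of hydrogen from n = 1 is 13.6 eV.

54.40 eV

E_n = −13.6 Z²/n² = −54.40/n² eV for Z = 2.
E_1 = −54.40/1 = −54.40 eV, so ionization (to E = 0) requires 54.40 eV.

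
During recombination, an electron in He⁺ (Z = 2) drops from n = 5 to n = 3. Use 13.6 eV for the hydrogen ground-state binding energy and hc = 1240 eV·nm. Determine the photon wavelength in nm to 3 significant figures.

For Z = 2 the level energies scale as Z², so the effective Rydberg energy is 13.6 × 4 = 54.40 eV.
ΔE = 54.40 × (1/3² − 1/5²) = 54.40 × 0.07111 = 3.868 eV.
λ = hc/ΔE = 1240 / 3.868 = 321 nm.

321 nm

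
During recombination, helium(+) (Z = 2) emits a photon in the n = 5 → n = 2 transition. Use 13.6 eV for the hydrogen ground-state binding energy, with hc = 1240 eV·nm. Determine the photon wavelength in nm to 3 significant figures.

109 nm

For Z = 2 the level energies scale as Z², so the effective Rydberg energy is 13.6 × 4 = 54.40 eV.
ΔE = 54.40 × (1/2² − 1/5²) = 54.40 × 0.2100 = 11.42 eV.
λ = hc/ΔE = 1240 / 11.42 = 109 nm.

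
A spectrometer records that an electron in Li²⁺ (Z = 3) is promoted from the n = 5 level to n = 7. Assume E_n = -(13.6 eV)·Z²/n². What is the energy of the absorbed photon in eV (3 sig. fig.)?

2.40 eV

The Bohr energies scale as Z², so for Z = 3: E_n = −122.4/n² eV.
E_7 = −122.4/49 = −2.498 eV and E_5 = −122.4/25 = −4.896 eV.
The photon energy is |E_7 − E_5| = 2.40 eV.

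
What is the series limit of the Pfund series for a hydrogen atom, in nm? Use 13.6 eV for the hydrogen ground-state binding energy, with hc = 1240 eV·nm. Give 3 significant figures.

The Pfund series has lower level n_f = 5; the series limit corresponds to n_i → ∞.
ΔE_max = 13.6 × 1 / 5² = 0.5440 eV.
λ_min = 1240 / 0.5440 = 2280 nm.

2280 nm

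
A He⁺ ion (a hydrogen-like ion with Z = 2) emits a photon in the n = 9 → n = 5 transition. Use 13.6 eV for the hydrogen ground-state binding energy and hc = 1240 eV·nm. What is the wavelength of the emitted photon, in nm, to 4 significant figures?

For Z = 2 the level energies scale as Z², so the effective Rydberg energy is 13.6 × 4 = 54.40 eV.
ΔE = 54.40 × (1/5² − 1/9²) = 54.40 × 0.02765 = 1.504 eV.
λ = hc/ΔE = 1240 / 1.504 = 824.3 nm.

824.3 nm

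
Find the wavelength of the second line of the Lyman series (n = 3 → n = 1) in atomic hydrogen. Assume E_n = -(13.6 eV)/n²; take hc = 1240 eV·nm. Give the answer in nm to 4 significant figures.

The Lyman series terminates on n_f = 1; the second line has n_i = 1+2 = 3.
ΔE = 13.60 × (1/1² − 1/3²) = 12.09 eV.
λ = 1240 / 12.09 = 102.6 nm.

102.6 nm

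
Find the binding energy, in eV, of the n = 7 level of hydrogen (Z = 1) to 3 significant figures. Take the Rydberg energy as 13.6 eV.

E_7 = −13.60/49 = −0.278 eV, so ionization (to E = 0) requires 0.278 eV.

0.278 eV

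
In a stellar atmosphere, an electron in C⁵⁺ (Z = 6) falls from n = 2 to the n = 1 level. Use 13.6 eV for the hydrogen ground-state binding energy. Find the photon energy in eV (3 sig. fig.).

The Bohr energies scale as Z², so for Z = 6: E_n = −489.6/n² eV.
E_2 = −489.6/4 = −122.4 eV and E_1 = −489.6/1 = −489.6 eV.
The photon energy is |E_2 − E_1| = 367 eV.

367 eV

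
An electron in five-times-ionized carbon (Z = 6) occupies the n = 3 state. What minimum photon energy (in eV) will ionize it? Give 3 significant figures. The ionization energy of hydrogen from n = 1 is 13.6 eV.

E_n = −13.6 Z²/n² = −489.6/n² eV for Z = 6.
E_3 = −489.6/9 = −54.4 eV, so ionization (to E = 0) requires 54.4 eV.

54.4 eV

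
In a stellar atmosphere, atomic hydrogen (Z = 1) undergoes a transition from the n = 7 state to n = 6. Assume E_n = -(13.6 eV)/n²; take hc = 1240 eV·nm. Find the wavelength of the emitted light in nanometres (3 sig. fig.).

ΔE = 13.60 × (1/6² − 1/7²) = 13.60 × 0.007370 = 0.1002 eV.
λ = hc/ΔE = 1240 / 0.1002 = 12400 nm.

12400 nm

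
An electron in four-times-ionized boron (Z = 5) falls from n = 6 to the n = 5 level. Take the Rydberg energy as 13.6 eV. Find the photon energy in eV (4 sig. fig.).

4.156 eV

The Bohr energies scale as Z², so for Z = 5: E_n = −340.0/n² eV.
E_6 = −340.0/36 = −9.444 eV and E_5 = −340.0/25 = −13.60 eV.
The photon energy is |E_6 − E_5| = 4.156 eV.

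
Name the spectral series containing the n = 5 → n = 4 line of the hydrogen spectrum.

Brackett

The series is set by the lower level: n_f = 4 is the Brackett series.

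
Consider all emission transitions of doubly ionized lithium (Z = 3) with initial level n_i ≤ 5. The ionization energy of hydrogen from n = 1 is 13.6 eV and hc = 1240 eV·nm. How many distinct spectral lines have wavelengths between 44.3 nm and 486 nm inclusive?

Enumerate all n_i → n_f pairs with 1 ≤ n_f < n_i ≤ 5 and compute λ = 1240 / [13.6·9·(1/n_f² − 1/n_i²)].
Lines falling in [44.3, 486] nm: 5→2 (48.24 nm), 4→2 (54.03 nm), 3→2 (72.94 nm), 5→3 (142.5 nm), 4→3 (208.4 nm), 5→4 (450.3 nm).

6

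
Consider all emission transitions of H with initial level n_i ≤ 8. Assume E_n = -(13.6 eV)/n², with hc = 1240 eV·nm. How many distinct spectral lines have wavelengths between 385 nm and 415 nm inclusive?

3

Enumerate all n_i → n_f pairs with 1 ≤ n_f < n_i ≤ 8 and compute λ = 1240 / [13.6·1·(1/n_f² − 1/n_i²)].
Lines falling in [385, 415] nm: 8→2 (389.0 nm), 7→2 (397.1 nm), 6→2 (410.3 nm).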